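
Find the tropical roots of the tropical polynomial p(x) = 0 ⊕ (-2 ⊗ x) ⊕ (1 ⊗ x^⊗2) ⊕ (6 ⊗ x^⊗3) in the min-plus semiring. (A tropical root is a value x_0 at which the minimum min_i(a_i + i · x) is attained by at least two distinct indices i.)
Roots: {-5, -3, 2}

Each tropical root is a break point of the lower envelope of the lines y = a_i + i · x (there are 4 lines, with slopes 0, 1, ..., 3). Only the lines that attain the minimum somewhere contribute to roots; other lines are dominated. Here the surviving (envelope) indices are i = 3, i = 2, i = 1, i = 0.
Intersections between consecutive envelope lines give the roots: for adjacent envelope indices i < j the intersection is x = (a_i − a_j) / (j − i). Reading off the sorted break points: {-5, -3, 2}.
Verification: at each break x_0, at least two indices attain the minimum of min_i(a_i + i · x_0).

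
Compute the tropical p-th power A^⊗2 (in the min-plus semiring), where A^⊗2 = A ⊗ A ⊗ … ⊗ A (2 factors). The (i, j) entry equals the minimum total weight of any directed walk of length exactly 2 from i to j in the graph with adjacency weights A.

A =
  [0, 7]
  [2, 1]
A^⊗2 =
  [0, 7]
  [2, 2]

Each entry (A^⊗2)_ij equals the minimum over all length-2 walks i = v_0 → v_1 → … → v_2 = j of Σ_t A[v_t][v_{t+1}]. For example, for (i, j) = (0, 1) we minimise over 2 possible intermediate vertex sequences; the minimum is 7, attained along the walk 0 → 0 → 1.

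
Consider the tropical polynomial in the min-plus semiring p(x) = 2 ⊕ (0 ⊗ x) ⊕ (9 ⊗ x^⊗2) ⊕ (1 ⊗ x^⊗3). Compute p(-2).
p(-2) = -5

A tropical monomial a ⊗ x^⊗i evaluates to a + i · x. Evaluating each term at x = -2:
  Term 0 contributes 2 + 0 · -2 = 2
  Term 1 contributes 0 + 1 · -2 = -2
  Term 2 contributes 9 + 2 · -2 = 5
  Term 3 contributes 1 + 3 · -2 = -5
p(-2) = ⊕ of these = min[2, -2, 5, -5] = -5.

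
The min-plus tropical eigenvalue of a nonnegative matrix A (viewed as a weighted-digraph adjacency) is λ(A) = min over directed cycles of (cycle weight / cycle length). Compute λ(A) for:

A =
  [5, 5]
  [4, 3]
λ(A) = 3

Enumerate directed cycles and compute their means (weight / length). Sample:
  cycle 0 → 0: weight = 5, length = 1, mean = 5/1 ≈ 5.000
  cycle 1 → 1: weight = 3, length = 1, mean = 3/1 ≈ 3.000
  cycle 0 → 1 → 0: weight = 9, length = 2, mean = 9/2 ≈ 4.500
  cycle 1 → 0 → 1: weight = 9, length = 2, mean = 9/2 ≈ 4.500
Minimum mean = 3.000, attained e.g. along the cycle 1 → 1 with weight 3 and length 1. So λ(A) = 3/1 = 3.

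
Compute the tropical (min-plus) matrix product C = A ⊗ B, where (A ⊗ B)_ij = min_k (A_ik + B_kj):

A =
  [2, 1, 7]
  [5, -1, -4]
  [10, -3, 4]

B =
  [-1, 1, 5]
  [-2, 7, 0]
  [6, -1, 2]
A ⊗ B =
  [-1, 3, 1]
  [-3, -5, -2]
  [-5, 3, -3]

Apply the min-plus product entry-by-entry:
  C[0][0] = min over k of (A[0][0] + B[0][0] = 2 + -1 = 1, A[0][1] + B[1][0] = 1 + -2 = -1, A[0][2] + B[2][0] = 7 + 6 = 13) = -1 (attained at k = 1)
  C[0][1] = min over k of (A[0][0] + B[0][1] = 2 + 1 = 3, A[0][1] + B[1][1] = 1 + 7 = 8, A[0][2] + B[2][1] = 7 + -1 = 6) = 3 (attained at k = 0)
  C[0][2] = min over k of (A[0][0] + B[0][2] = 2 + 5 = 7, A[0][1] + B[1][2] = 1 + 0 = 1, A[0][2] + B[2][2] = 7 + 2 = 9) = 1 (attained at k = 1)
  C[1][0] = min over k of (A[1][0] + B[0][0] = 5 + -1 = 4, A[1][1] + B[1][0] = -1 + -2 = -3, A[1][2] + B[2][0] = -4 + 6 = 2) = -3 (attained at k = 1)
  C[1][1] = min over k of (A[1][0] + B[0][1] = 5 + 1 = 6, A[1][1] + B[1][1] = -1 + 7 = 6, A[1][2] + B[2][1] = -4 + -1 = -5) = -5 (attained at k = 2)
  C[1][2] = min over k of (A[1][0] + B[0][2] = 5 + 5 = 10, A[1][1] + B[1][2] = -1 + 0 = -1, A[1][2] + B[2][2] = -4 + 2 = -2) = -2 (attained at k = 2)
  C[2][0] = min over k of (A[2][0] + B[0][0] = 10 + -1 = 9, A[2][1] + B[1][0] = -3 + -2 = -5, A[2][2] + B[2][0] = 4 + 6 = 10) = -5 (attained at k = 1)
  C[2][1] = min over k of (A[2][0] + B[0][1] = 10 + 1 = 11, A[2][1] + B[1][1] = -3 + 7 = 4, A[2][2] + B[2][1] = 4 + -1 = 3) = 3 (attained at k = 2)
  C[2][2] = min over k of (A[2][0] + B[0][2] = 10 + 5 = 15, A[2][1] + B[1][2] = -3 + 0 = -3, A[2][2] + B[2][2] = 4 + 2 = 6) = -3 (attained at k = 1)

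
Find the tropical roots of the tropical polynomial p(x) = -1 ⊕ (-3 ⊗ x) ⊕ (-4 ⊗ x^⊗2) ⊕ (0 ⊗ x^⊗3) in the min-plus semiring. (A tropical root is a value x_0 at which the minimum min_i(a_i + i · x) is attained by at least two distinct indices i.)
Roots: {-4, 1, 2}

Each tropical root is a break point of the lower envelope of the lines y = a_i + i · x (there are 4 lines, with slopes 0, 1, ..., 3). Only the lines that attain the minimum somewhere contribute to roots; other lines are dominated. Here the surviving (envelope) indices are i = 3, i = 2, i = 1, i = 0.
Intersections between consecutive envelope lines give the roots: for adjacent envelope indices i < j the intersection is x = (a_i − a_j) / (j − i). Reading off the sorted break points: {-4, 1, 2}.
Verification: at each break x_0, at least two indices attain the minimum of min_i(a_i + i · x_0).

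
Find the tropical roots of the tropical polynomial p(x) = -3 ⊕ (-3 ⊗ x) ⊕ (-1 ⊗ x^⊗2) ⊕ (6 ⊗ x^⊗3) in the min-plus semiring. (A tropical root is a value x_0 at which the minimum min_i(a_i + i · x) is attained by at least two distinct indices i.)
Roots: {-7, -2, 0}

Each tropical root is a break point of the lower envelope of the lines y = a_i + i · x (there are 4 lines, with slopes 0, 1, ..., 3). Only the lines that attain the minimum somewhere contribute to roots; other lines are dominated. Here the surviving (envelope) indices are i = 3, i = 2, i = 1, i = 0.
Intersections between consecutive envelope lines give the roots: for adjacent envelope indices i < j the intersection is x = (a_i − a_j) / (j − i). Reading off the sorted break points: {-7, -2, 0}.
Verification: at each break x_0, at least two indices attain the minimum of min_i(a_i + i · x_0).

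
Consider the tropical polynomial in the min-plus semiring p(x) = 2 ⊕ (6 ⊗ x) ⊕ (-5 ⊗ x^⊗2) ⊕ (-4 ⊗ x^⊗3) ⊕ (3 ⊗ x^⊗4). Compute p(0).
p(0) = -5

A tropical monomial a ⊗ x^⊗i evaluates to a + i · x. Evaluating each term at x = 0:
  Term 0 contributes 2 + 0 · 0 = 2
  Term 1 contributes 6 + 1 · 0 = 6
  Term 2 contributes -5 + 2 · 0 = -5
  Term 3 contributes -4 + 3 · 0 = -4
  Term 4 contributes 3 + 4 · 0 = 3
p(0) = ⊕ of these = min[2, 6, -5, -4, 3] = -5.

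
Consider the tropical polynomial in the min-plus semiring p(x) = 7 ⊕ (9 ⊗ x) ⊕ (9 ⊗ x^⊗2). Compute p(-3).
p(-3) = 3

A tropical monomial a ⊗ x^⊗i evaluates to a + i · x. Evaluating each term at x = -3:
  Term 0 contributes 7 + 0 · -3 = 7
  Term 1 contributes 9 + 1 · -3 = 6
  Term 2 contributes 9 + 2 · -3 = 3
p(-3) = ⊕ of these = min[7, 6, 3] = 3.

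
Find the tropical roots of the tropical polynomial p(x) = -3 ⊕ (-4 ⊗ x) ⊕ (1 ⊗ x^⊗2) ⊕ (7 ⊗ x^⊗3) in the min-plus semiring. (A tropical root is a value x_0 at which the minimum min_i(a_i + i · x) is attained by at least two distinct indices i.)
Roots: {-6, -5, 1}

Each tropical root is a break point of the lower envelope of the lines y = a_i + i · x (there are 4 lines, with slopes 0, 1, ..., 3). Only the lines that attain the minimum somewhere contribute to roots; other lines are dominated. Here the surviving (envelope) indices are i = 3, i = 2, i = 1, i = 0.
Intersections between consecutive envelope lines give the roots: for adjacent envelope indices i < j the intersection is x = (a_i − a_j) / (j − i). Reading off the sorted break points: {-6, -5, 1}.
Verification: at each break x_0, at least two indices attain the minimum of min_i(a_i + i · x_0).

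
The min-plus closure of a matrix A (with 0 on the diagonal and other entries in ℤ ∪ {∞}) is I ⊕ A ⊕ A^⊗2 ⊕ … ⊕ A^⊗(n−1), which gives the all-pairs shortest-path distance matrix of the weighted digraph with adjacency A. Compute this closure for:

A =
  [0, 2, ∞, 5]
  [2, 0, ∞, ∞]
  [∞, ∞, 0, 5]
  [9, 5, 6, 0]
Closure =
  [0, 2, 11, 5]
  [2, 0, 13, 7]
  [12, 10, 0, 5]
  [7, 5, 6, 0]

This is the Floyd-Warshall all-pairs shortest-path computation. For each intermediate vertex k = 0, 1, …, 3, update dist[i][j] ← min(dist[i][j], dist[i][k] + dist[k][j]). The final matrix gives, for each (i, j), the minimum total weight of any directed path from i to j (possibly empty when i = j).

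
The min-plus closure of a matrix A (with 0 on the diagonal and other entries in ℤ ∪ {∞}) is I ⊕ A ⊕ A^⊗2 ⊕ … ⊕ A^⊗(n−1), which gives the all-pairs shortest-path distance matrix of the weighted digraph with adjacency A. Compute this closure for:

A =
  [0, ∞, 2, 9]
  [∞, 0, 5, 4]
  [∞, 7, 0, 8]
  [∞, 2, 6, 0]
Closure =
  [0, 9, 2, 9]
  [∞, 0, 5, 4]
  [∞, 7, 0, 8]
  [∞, 2, 6, 0]

This is the Floyd-Warshall all-pairs shortest-path computation. For each intermediate vertex k = 0, 1, …, 3, update dist[i][j] ← min(dist[i][j], dist[i][k] + dist[k][j]). The final matrix gives, for each (i, j), the minimum total weight of any directed path from i to j (possibly empty when i = j).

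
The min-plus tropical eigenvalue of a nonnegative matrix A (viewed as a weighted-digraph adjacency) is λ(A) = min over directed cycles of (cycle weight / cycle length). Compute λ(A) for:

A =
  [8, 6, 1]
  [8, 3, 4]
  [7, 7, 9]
λ(A) = 3

Enumerate directed cycles and compute their means (weight / length). Sample:
  cycle 0 → 0: weight = 8, length = 1, mean = 8/1 ≈ 8.000
  cycle 1 → 1: weight = 3, length = 1, mean = 3/1 ≈ 3.000
  cycle 2 → 2: weight = 9, length = 1, mean = 9/1 ≈ 9.000
  cycle 0 → 1 → 0: weight = 14, length = 2, mean = 14/2 ≈ 7.000
  cycle 0 → 2 → 0: weight = 8, length = 2, mean = 8/2 ≈ 4.000
  cycle 1 → 0 → 1: weight = 14, length = 2, mean = 14/2 ≈ 7.000
Minimum mean = 3.000, attained e.g. along the cycle 1 → 1 with weight 3 and length 1. So λ(A) = 3/1 = 3.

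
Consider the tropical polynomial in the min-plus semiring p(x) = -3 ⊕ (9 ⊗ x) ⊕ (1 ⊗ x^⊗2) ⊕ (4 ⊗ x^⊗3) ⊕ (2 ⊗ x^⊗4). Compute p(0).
p(0) = -3

A tropical monomial a ⊗ x^⊗i evaluates to a + i · x. Evaluating each term at x = 0:
  Term 0 contributes -3 + 0 · 0 = -3
  Term 1 contributes 9 + 1 · 0 = 9
  Term 2 contributes 1 + 2 · 0 = 1
  Term 3 contributes 4 + 3 · 0 = 4
  Term 4 contributes 2 + 4 · 0 = 2
p(0) = ⊕ of these = min[-3, 9, 1, 4, 2] = -3.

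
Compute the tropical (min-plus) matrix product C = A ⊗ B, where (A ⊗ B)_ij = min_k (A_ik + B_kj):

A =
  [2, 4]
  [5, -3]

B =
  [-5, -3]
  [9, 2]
A ⊗ B =
  [-3, -1]
  [0, -1]

Apply the min-plus product entry-by-entry:
  C[0][0] = min over k of (A[0][0] + B[0][0] = 2 + -5 = -3, A[0][1] + B[1][0] = 4 + 9 = 13) = -3 (attained at k = 0)
  C[0][1] = min over k of (A[0][0] + B[0][1] = 2 + -3 = -1, A[0][1] + B[1][1] = 4 + 2 = 6) = -1 (attained at k = 0)
  C[1][0] = min over k of (A[1][0] + B[0][0] = 5 + -5 = 0, A[1][1] + B[1][0] = -3 + 9 = 6) = 0 (attained at k = 0)
  C[1][1] = min over k of (A[1][0] + B[0][1] = 5 + -3 = 2, A[1][1] + B[1][1] = -3 + 2 = -1) = -1 (attained at k = 1)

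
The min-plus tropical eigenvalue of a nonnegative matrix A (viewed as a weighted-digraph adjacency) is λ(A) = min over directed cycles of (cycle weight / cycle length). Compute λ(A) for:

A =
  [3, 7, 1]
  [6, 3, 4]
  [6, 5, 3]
λ(A) = 3

Enumerate directed cycles and compute their means (weight / length). Sample:
  cycle 0 → 0: weight = 3, length = 1, mean = 3/1 ≈ 3.000
  cycle 1 → 1: weight = 3, length = 1, mean = 3/1 ≈ 3.000
  cycle 2 → 2: weight = 3, length = 1, mean = 3/1 ≈ 3.000
  cycle 0 → 1 → 0: weight = 13, length = 2, mean = 13/2 ≈ 6.500
  cycle 0 → 2 → 0: weight = 7, length = 2, mean = 7/2 ≈ 3.500
  cycle 1 → 0 → 1: weight = 13, length = 2, mean = 13/2 ≈ 6.500
Minimum mean = 3.000, attained e.g. along the cycle 0 → 0 with weight 3 and length 1. So λ(A) = 3/1 = 3.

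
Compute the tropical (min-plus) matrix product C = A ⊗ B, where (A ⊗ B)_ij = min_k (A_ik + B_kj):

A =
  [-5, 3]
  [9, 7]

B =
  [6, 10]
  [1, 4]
A ⊗ B =
  [1, 5]
  [8, 11]

Apply the min-plus product entry-by-entry:
  C[0][0] = min over k of (A[0][0] + B[0][0] = -5 + 6 = 1, A[0][1] + B[1][0] = 3 + 1 = 4) = 1 (attained at k = 0)
  C[0][1] = min over k of (A[0][0] + B[0][1] = -5 + 10 = 5, A[0][1] + B[1][1] = 3 + 4 = 7) = 5 (attained at k = 0)
  C[1][0] = min over k of (A[1][0] + B[0][0] = 9 + 6 = 15, A[1][1] + B[1][0] = 7 + 1 = 8) = 8 (attained at k = 1)
  C[1][1] = min over k of (A[1][0] + B[0][1] = 9 + 10 = 19, A[1][1] + B[1][1] = 7 + 4 = 11) = 11 (attained at k = 1)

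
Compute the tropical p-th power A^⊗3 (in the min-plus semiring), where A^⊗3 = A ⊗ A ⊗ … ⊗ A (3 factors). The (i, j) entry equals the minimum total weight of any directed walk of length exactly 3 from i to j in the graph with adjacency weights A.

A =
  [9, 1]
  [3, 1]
A^⊗3 =
  [5, 3]
  [5, 3]

Each entry (A^⊗3)_ij equals the minimum over all length-3 walks i = v_0 → v_1 → … → v_3 = j of Σ_t A[v_t][v_{t+1}]. For example, for (i, j) = (0, 1) we minimise over 4 possible intermediate vertex sequences; the minimum is 3, attained along the walk 0 → 1 → 1 → 1.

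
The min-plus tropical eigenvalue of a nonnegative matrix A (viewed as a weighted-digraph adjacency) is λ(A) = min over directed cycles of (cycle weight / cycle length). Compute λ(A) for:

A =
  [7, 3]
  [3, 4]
λ(A) = 3

Enumerate directed cycles and compute their means (weight / length). Sample:
  cycle 0 → 0: weight = 7, length = 1, mean = 7/1 ≈ 7.000
  cycle 1 → 1: weight = 4, length = 1, mean = 4/1 ≈ 4.000
  cycle 0 → 1 → 0: weight = 6, length = 2, mean = 6/2 ≈ 3.000
  cycle 1 → 0 → 1: weight = 6, length = 2, mean = 6/2 ≈ 3.000
Minimum mean = 3.000, attained e.g. along the cycle 0 → 1 → 0 with weight 6 and length 2. So λ(A) = 6/2 = 3.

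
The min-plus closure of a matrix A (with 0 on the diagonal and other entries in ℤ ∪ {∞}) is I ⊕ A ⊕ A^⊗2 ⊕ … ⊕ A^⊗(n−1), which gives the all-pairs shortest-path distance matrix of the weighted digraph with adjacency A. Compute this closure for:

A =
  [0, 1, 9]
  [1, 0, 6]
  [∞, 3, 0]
Closure =
  [0, 1, 7]
  [1, 0, 6]
  [4, 3, 0]

This is the Floyd-Warshall all-pairs shortest-path computation. For each intermediate vertex k = 0, 1, …, 2, update dist[i][j] ← min(dist[i][j], dist[i][k] + dist[k][j]). The final matrix gives, for each (i, j), the minimum total weight of any directed path from i to j (possibly empty when i = j).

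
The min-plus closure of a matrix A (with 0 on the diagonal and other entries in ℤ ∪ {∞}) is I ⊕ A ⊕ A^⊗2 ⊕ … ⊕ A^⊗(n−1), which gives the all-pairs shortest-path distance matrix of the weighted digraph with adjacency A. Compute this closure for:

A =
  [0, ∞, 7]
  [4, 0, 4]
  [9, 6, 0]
Closure =
  [0, 13, 7]
  [4, 0, 4]
  [9, 6, 0]

This is the Floyd-Warshall all-pairs shortest-path computation. For each intermediate vertex k = 0, 1, …, 2, update dist[i][j] ← min(dist[i][j], dist[i][k] + dist[k][j]). The final matrix gives, for each (i, j), the minimum total weight of any directed path from i to j (possibly empty when i = j).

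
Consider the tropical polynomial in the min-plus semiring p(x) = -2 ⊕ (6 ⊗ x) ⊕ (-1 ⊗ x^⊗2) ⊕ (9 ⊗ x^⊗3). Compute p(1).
p(1) = -2

A tropical monomial a ⊗ x^⊗i evaluates to a + i · x. Evaluating each term at x = 1:
  Term 0 contributes -2 + 0 · 1 = -2
  Term 1 contributes 6 + 1 · 1 = 7
  Term 2 contributes -1 + 2 · 1 = 1
  Term 3 contributes 9 + 3 · 1 = 12
p(1) = ⊕ of these = min[-2, 7, 1, 12] = -2.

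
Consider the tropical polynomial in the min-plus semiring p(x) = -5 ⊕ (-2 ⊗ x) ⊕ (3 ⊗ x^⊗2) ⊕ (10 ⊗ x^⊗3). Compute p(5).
p(5) = -5

A tropical monomial a ⊗ x^⊗i evaluates to a + i · x. Evaluating each term at x = 5:
  Term 0 contributes -5 + 0 · 5 = -5
  Term 1 contributes -2 + 1 · 5 = 3
  Term 2 contributes 3 + 2 · 5 = 13
  Term 3 contributes 10 + 3 · 5 = 25
p(5) = ⊕ of these = min[-5, 3, 13, 25] = -5.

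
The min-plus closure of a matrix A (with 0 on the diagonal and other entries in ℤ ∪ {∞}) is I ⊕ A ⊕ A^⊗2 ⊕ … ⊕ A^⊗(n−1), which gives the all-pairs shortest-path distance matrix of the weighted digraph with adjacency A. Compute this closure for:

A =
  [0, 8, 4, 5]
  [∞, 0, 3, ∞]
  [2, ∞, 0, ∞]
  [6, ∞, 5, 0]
Closure =
  [0, 8, 4, 5]
  [5, 0, 3, 10]
  [2, 10, 0, 7]
  [6, 14, 5, 0]

This is the Floyd-Warshall all-pairs shortest-path computation. For each intermediate vertex k = 0, 1, …, 3, update dist[i][j] ← min(dist[i][j], dist[i][k] + dist[k][j]). The final matrix gives, for each (i, j), the minimum total weight of any directed path from i to j (possibly empty when i = j).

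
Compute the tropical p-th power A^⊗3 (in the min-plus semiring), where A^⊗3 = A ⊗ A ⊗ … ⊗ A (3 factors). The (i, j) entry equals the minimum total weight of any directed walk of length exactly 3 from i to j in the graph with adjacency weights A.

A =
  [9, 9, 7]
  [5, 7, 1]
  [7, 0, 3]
A^⊗3 =
  [12, 10, 8]
  [6, 4, 2]
  [8, 1, 4]

Each entry (A^⊗3)_ij equals the minimum over all length-3 walks i = v_0 → v_1 → … → v_3 = j of Σ_t A[v_t][v_{t+1}]. For example, for (i, j) = (0, 2) we minimise over 9 possible intermediate vertex sequences; the minimum is 8, attained along the walk 0 → 2 → 1 → 2.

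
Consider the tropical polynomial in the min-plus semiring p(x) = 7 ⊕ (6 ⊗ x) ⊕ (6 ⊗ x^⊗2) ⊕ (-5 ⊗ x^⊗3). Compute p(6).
p(6) = 7

A tropical monomial a ⊗ x^⊗i evaluates to a + i · x. Evaluating each term at x = 6:
  Term 0 contributes 7 + 0 · 6 = 7
  Term 1 contributes 6 + 1 · 6 = 12
  Term 2 contributes 6 + 2 · 6 = 18
  Term 3 contributes -5 + 3 · 6 = 13
p(6) = ⊕ of these = min[7, 12, 18, 13] = 7.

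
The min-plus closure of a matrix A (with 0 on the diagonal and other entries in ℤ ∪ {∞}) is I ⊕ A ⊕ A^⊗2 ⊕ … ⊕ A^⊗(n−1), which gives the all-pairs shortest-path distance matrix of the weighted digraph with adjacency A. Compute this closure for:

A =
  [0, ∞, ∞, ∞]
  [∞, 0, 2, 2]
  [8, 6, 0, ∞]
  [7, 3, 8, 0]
Closure =
  [0, ∞, ∞, ∞]
  [9, 0, 2, 2]
  [8, 6, 0, 8]
  [7, 3, 5, 0]

This is the Floyd-Warshall all-pairs shortest-path computation. For each intermediate vertex k = 0, 1, …, 3, update dist[i][j] ← min(dist[i][j], dist[i][k] + dist[k][j]). The final matrix gives, for each (i, j), the minimum total weight of any directed path from i to j (possibly empty when i = j).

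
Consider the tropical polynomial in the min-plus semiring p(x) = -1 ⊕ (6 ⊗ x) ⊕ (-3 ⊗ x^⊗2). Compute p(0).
p(0) = -3

A tropical monomial a ⊗ x^⊗i evaluates to a + i · x. Evaluating each term at x = 0:
  Term 0 contributes -1 + 0 · 0 = -1
  Term 1 contributes 6 + 1 · 0 = 6
  Term 2 contributes -3 + 2 · 0 = -3
p(0) = ⊕ of these = min[-1, 6, -3] = -3.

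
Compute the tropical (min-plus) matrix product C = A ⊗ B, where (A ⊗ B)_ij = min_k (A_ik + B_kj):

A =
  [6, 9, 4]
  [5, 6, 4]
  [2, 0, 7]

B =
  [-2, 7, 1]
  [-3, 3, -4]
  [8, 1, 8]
A ⊗ B =
  [4, 5, 5]
  [3, 5, 2]
  [-3, 3, -4]

Apply the min-plus product entry-by-entry:
  C[0][0] = min over k of (A[0][0] + B[0][0] = 6 + -2 = 4, A[0][1] + B[1][0] = 9 + -3 = 6, A[0][2] + B[2][0] = 4 + 8 = 12) = 4 (attained at k = 0)
  C[0][1] = min over k of (A[0][0] + B[0][1] = 6 + 7 = 13, A[0][1] + B[1][1] = 9 + 3 = 12, A[0][2] + B[2][1] = 4 + 1 = 5) = 5 (attained at k = 2)
  C[0][2] = min over k of (A[0][0] + B[0][2] = 6 + 1 = 7, A[0][1] + B[1][2] = 9 + -4 = 5, A[0][2] + B[2][2] = 4 + 8 = 12) = 5 (attained at k = 1)
  C[1][0] = min over k of (A[1][0] + B[0][0] = 5 + -2 = 3, A[1][1] + B[1][0] = 6 + -3 = 3, A[1][2] + B[2][0] = 4 + 8 = 12) = 3 (attained at k = 0)
  C[1][1] = min over k of (A[1][0] + B[0][1] = 5 + 7 = 12, A[1][1] + B[1][1] = 6 + 3 = 9, A[1][2] + B[2][1] = 4 + 1 = 5) = 5 (attained at k = 2)
  C[1][2] = min over k of (A[1][0] + B[0][2] = 5 + 1 = 6, A[1][1] + B[1][2] = 6 + -4 = 2, A[1][2] + B[2][2] = 4 + 8 = 12) = 2 (attained at k = 1)
  C[2][0] = min over k of (A[2][0] + B[0][0] = 2 + -2 = 0, A[2][1] + B[1][0] = 0 + -3 = -3, A[2][2] + B[2][0] = 7 + 8 = 15) = -3 (attained at k = 1)
  C[2][1] = min over k of (A[2][0] + B[0][1] = 2 + 7 = 9, A[2][1] + B[1][1] = 0 + 3 = 3, A[2][2] + B[2][1] = 7 + 1 = 8) = 3 (attained at k = 1)
  C[2][2] = min over k of (A[2][0] + B[0][2] = 2 + 1 = 3, A[2][1] + B[1][2] = 0 + -4 = -4, A[2][2] + B[2][2] = 7 + 8 = 15) = -4 (attained at k = 1)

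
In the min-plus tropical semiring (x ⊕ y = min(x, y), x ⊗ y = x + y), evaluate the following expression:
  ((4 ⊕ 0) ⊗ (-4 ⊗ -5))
((4 ⊕ 0) ⊗ (-4 ⊗ -5)) = -9

Expand innermost to outermost. Recall ⊕ takes the minimum of its arguments and ⊗ takes their sum. Working out the expression ((4 ⊕ 0) ⊗ (-4 ⊗ -5)) gives -9.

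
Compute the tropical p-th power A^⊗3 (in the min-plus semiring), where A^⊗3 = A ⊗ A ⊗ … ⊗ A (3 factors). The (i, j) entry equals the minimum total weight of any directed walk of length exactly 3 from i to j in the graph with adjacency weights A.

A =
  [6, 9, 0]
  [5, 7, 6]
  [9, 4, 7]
A^⊗3 =
  [9, 10, 9]
  [14, 9, 11]
  [15, 13, 9]

Each entry (A^⊗3)_ij equals the minimum over all length-3 walks i = v_0 → v_1 → … → v_3 = j of Σ_t A[v_t][v_{t+1}]. For example, for (i, j) = (0, 2) we minimise over 9 possible intermediate vertex sequences; the minimum is 9, attained along the walk 0 → 2 → 0 → 2.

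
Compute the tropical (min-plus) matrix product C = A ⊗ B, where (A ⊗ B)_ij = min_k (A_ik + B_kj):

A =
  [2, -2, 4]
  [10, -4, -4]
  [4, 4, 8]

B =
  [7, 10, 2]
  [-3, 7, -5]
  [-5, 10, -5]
A ⊗ B =
  [-5, 5, -7]
  [-9, 3, -9]
  [1, 11, -1]

Apply the min-plus product entry-by-entry:
  C[0][0] = min over k of (A[0][0] + B[0][0] = 2 + 7 = 9, A[0][1] + B[1][0] = -2 + -3 = -5, A[0][2] + B[2][0] = 4 + -5 = -1) = -5 (attained at k = 1)
  C[0][1] = min over k of (A[0][0] + B[0][1] = 2 + 10 = 12, A[0][1] + B[1][1] = -2 + 7 = 5, A[0][2] + B[2][1] = 4 + 10 = 14) = 5 (attained at k = 1)
  C[0][2] = min over k of (A[0][0] + B[0][2] = 2 + 2 = 4, A[0][1] + B[1][2] = -2 + -5 = -7, A[0][2] + B[2][2] = 4 + -5 = -1) = -7 (attained at k = 1)
  C[1][0] = min over k of (A[1][0] + B[0][0] = 10 + 7 = 17, A[1][1] + B[1][0] = -4 + -3 = -7, A[1][2] + B[2][0] = -4 + -5 = -9) = -9 (attained at k = 2)
  C[1][1] = min over k of (A[1][0] + B[0][1] = 10 + 10 = 20, A[1][1] + B[1][1] = -4 + 7 = 3, A[1][2] + B[2][1] = -4 + 10 = 6) = 3 (attained at k = 1)
  C[1][2] = min over k of (A[1][0] + B[0][2] = 10 + 2 = 12, A[1][1] + B[1][2] = -4 + -5 = -9, A[1][2] + B[2][2] = -4 + -5 = -9) = -9 (attained at k = 1)
  C[2][0] = min over k of (A[2][0] + B[0][0] = 4 + 7 = 11, A[2][1] + B[1][0] = 4 + -3 = 1, A[2][2] + B[2][0] = 8 + -5 = 3) = 1 (attained at k = 1)
  C[2][1] = min over k of (A[2][0] + B[0][1] = 4 + 10 = 14, A[2][1] + B[1][1] = 4 + 7 = 11, A[2][2] + B[2][1] = 8 + 10 = 18) = 11 (attained at k = 1)
  C[2][2] = min over k of (A[2][0] + B[0][2] = 4 + 2 = 6, A[2][1] + B[1][2] = 4 + -5 = -1, A[2][2] + B[2][2] = 8 + -5 = 3) = -1 (attained at k = 1)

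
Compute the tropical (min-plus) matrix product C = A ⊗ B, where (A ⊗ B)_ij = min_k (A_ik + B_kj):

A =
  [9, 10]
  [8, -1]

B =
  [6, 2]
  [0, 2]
A ⊗ B =
  [10, 11]
  [-1, 1]

Apply the min-plus product entry-by-entry:
  C[0][0] = min over k of (A[0][0] + B[0][0] = 9 + 6 = 15, A[0][1] + B[1][0] = 10 + 0 = 10) = 10 (attained at k = 1)
  C[0][1] = min over k of (A[0][0] + B[0][1] = 9 + 2 = 11, A[0][1] + B[1][1] = 10 + 2 = 12) = 11 (attained at k = 0)
  C[1][0] = min over k of (A[1][0] + B[0][0] = 8 + 6 = 14, A[1][1] + B[1][0] = -1 + 0 = -1) = -1 (attained at k = 1)
  C[1][1] = min over k of (A[1][0] + B[0][1] = 8 + 2 = 10, A[1][1] + B[1][1] = -1 + 2 = 1) = 1 (attained at k = 1)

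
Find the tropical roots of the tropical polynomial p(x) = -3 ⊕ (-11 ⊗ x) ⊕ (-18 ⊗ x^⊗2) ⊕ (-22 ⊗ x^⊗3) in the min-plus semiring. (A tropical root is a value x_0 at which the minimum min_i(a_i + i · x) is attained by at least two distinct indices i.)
Roots: {4, 7, 8}

Each tropical root is a break point of the lower envelope of the lines y = a_i + i · x (there are 4 lines, with slopes 0, 1, ..., 3). Only the lines that attain the minimum somewhere contribute to roots; other lines are dominated. Here the surviving (envelope) indices are i = 3, i = 2, i = 1, i = 0.
Intersections between consecutive envelope lines give the roots: for adjacent envelope indices i < j the intersection is x = (a_i − a_j) / (j − i). Reading off the sorted break points: {4, 7, 8}.
Verification: at each break x_0, at least two indices attain the minimum of min_i(a_i + i · x_0).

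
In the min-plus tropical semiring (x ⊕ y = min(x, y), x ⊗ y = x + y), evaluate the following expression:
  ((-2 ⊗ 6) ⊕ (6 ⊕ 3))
((-2 ⊗ 6) ⊕ (6 ⊕ 3)) = 3

Expand innermost to outermost. Recall ⊕ takes the minimum of its arguments and ⊗ takes their sum. Working out the expression ((-2 ⊗ 6) ⊕ (6 ⊕ 3)) gives 3.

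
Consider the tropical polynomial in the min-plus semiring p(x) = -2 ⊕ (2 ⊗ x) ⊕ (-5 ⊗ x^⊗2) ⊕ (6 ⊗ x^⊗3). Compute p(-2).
p(-2) = -9

A tropical monomial a ⊗ x^⊗i evaluates to a + i · x. Evaluating each term at x = -2:
  Term 0 contributes -2 + 0 · -2 = -2
  Term 1 contributes 2 + 1 · -2 = 0
  Term 2 contributes -5 + 2 · -2 = -9
  Term 3 contributes 6 + 3 · -2 = 0
p(-2) = ⊕ of these = min[-2, 0, -9, 0] = -9.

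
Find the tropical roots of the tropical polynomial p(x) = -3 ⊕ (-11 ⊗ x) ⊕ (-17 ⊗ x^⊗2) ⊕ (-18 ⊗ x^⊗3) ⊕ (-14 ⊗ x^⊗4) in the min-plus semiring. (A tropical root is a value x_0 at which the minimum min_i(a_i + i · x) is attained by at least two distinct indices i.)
Roots: {-4, 1, 6, 8}

Each tropical root is a break point of the lower envelope of the lines y = a_i + i · x (there are 5 lines, with slopes 0, 1, ..., 4). Only the lines that attain the minimum somewhere contribute to roots; other lines are dominated. Here the surviving (envelope) indices are i = 4, i = 3, i = 2, i = 1, i = 0.
Intersections between consecutive envelope lines give the roots: for adjacent envelope indices i < j the intersection is x = (a_i − a_j) / (j − i). Reading off the sorted break points: {-4, 1, 6, 8}.
Verification: at each break x_0, at least two indices attain the minimum of min_i(a_i + i · x_0).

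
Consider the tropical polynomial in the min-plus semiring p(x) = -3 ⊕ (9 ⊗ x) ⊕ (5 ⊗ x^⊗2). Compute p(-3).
p(-3) = -3

A tropical monomial a ⊗ x^⊗i evaluates to a + i · x. Evaluating each term at x = -3:
  Term 0 contributes -3 + 0 · -3 = -3
  Term 1 contributes 9 + 1 · -3 = 6
  Term 2 contributes 5 + 2 · -3 = -1
p(-3) = ⊕ of these = min[-3, 6, -1] = -3.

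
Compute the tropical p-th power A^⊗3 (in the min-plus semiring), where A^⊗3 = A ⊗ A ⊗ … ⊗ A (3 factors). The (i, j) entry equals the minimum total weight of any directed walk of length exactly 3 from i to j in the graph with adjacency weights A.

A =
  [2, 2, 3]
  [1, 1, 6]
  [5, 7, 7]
A^⊗3 =
  [4, 4, 6]
  [3, 3, 5]
  [8, 8, 10]

Each entry (A^⊗3)_ij equals the minimum over all length-3 walks i = v_0 → v_1 → … → v_3 = j of Σ_t A[v_t][v_{t+1}]. For example, for (i, j) = (0, 2) we minimise over 9 possible intermediate vertex sequences; the minimum is 6, attained along the walk 0 → 1 → 0 → 2.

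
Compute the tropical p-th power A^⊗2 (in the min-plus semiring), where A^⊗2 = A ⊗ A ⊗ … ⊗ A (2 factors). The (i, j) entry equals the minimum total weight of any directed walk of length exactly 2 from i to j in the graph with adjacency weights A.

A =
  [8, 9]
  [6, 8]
A^⊗2 =
  [15, 17]
  [14, 15]

Each entry (A^⊗2)_ij equals the minimum over all length-2 walks i = v_0 → v_1 → … → v_2 = j of Σ_t A[v_t][v_{t+1}]. For example, for (i, j) = (0, 1) we minimise over 2 possible intermediate vertex sequences; the minimum is 17, attained along the walk 0 → 0 → 1.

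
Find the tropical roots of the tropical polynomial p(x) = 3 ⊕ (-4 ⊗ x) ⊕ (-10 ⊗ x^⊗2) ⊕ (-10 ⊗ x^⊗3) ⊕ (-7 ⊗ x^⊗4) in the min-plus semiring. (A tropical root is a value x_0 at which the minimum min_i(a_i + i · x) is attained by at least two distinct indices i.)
Roots: {-3, 0, 6, 7}

Each tropical root is a break point of the lower envelope of the lines y = a_i + i · x (there are 5 lines, with slopes 0, 1, ..., 4). Only the lines that attain the minimum somewhere contribute to roots; other lines are dominated. Here the surviving (envelope) indices are i = 4, i = 3, i = 2, i = 1, i = 0.
Intersections between consecutive envelope lines give the roots: for adjacent envelope indices i < j the intersection is x = (a_i − a_j) / (j − i). Reading off the sorted break points: {-3, 0, 6, 7}.
Verification: at each break x_0, at least two indices attain the minimum of min_i(a_i + i · x_0).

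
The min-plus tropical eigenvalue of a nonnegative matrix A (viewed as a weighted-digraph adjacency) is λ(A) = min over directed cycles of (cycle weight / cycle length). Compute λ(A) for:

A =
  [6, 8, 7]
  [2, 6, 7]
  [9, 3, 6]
λ(A) = 4

Enumerate directed cycles and compute their means (weight / length). Sample:
  cycle 0 → 0: weight = 6, length = 1, mean = 6/1 ≈ 6.000
  cycle 1 → 1: weight = 6, length = 1, mean = 6/1 ≈ 6.000
  cycle 2 → 2: weight = 6, length = 1, mean = 6/1 ≈ 6.000
  cycle 0 → 1 → 0: weight = 10, length = 2, mean = 10/2 ≈ 5.000
  cycle 0 → 2 → 0: weight = 16, length = 2, mean = 16/2 ≈ 8.000
  cycle 1 → 0 → 1: weight = 10, length = 2, mean = 10/2 ≈ 5.000
Minimum mean = 4.000, attained e.g. along the cycle 0 → 2 → 1 → 0 with weight 12 and length 3. So λ(A) = 12/3 = 4.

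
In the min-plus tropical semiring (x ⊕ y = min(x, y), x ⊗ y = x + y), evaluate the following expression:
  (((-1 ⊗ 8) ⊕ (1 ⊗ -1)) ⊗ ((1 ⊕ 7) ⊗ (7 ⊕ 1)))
(((-1 ⊗ 8) ⊕ (1 ⊗ -1)) ⊗ ((1 ⊕ 7) ⊗ (7 ⊕ 1))) = 2

Expand innermost to outermost. Recall ⊕ takes the minimum of its arguments and ⊗ takes their sum. Working out the expression (((-1 ⊗ 8) ⊕ (1 ⊗ -1)) ⊗ ((1 ⊕ 7) ⊗ (7 ⊕ 1))) gives 2.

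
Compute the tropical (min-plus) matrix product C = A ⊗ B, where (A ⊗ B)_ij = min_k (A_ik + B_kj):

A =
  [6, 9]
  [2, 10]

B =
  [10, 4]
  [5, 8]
A ⊗ B =
  [14, 10]
  [12, 6]

Apply the min-plus product entry-by-entry:
  C[0][0] = min over k of (A[0][0] + B[0][0] = 6 + 10 = 16, A[0][1] + B[1][0] = 9 + 5 = 14) = 14 (attained at k = 1)
  C[0][1] = min over k of (A[0][0] + B[0][1] = 6 + 4 = 10, A[0][1] + B[1][1] = 9 + 8 = 17) = 10 (attained at k = 0)
  C[1][0] = min over k of (A[1][0] + B[0][0] = 2 + 10 = 12, A[1][1] + B[1][0] = 10 + 5 = 15) = 12 (attained at k = 0)
  C[1][1] = min over k of (A[1][0] + B[0][1] = 2 + 4 = 6, A[1][1] + B[1][1] = 10 + 8 = 18) = 6 (attained at k = 0)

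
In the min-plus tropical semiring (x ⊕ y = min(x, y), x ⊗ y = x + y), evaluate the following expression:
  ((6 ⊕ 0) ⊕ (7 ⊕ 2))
((6 ⊕ 0) ⊕ (7 ⊕ 2)) = 0

Expand innermost to outermost. Recall ⊕ takes the minimum of its arguments and ⊗ takes their sum. Working out the expression ((6 ⊕ 0) ⊕ (7 ⊕ 2)) gives 0.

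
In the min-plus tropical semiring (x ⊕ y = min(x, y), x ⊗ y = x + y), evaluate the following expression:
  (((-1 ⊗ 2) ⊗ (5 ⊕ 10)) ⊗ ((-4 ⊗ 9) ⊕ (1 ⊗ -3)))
(((-1 ⊗ 2) ⊗ (5 ⊕ 10)) ⊗ ((-4 ⊗ 9) ⊕ (1 ⊗ -3))) = 4

Expand innermost to outermost. Recall ⊕ takes the minimum of its arguments and ⊗ takes their sum. Working out the expression (((-1 ⊗ 2) ⊗ (5 ⊕ 10)) ⊗ ((-4 ⊗ 9) ⊕ (1 ⊗ -3))) gives 4.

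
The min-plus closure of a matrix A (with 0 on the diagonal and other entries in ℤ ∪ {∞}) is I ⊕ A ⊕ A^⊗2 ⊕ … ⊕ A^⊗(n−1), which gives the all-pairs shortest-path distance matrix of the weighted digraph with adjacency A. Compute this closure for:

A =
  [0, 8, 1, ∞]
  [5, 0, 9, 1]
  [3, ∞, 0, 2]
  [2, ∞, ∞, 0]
Closure =
  [0, 8, 1, 3]
  [3, 0, 4, 1]
  [3, 11, 0, 2]
  [2, 10, 3, 0]

This is the Floyd-Warshall all-pairs shortest-path computation. For each intermediate vertex k = 0, 1, …, 3, update dist[i][j] ← min(dist[i][j], dist[i][k] + dist[k][j]). The final matrix gives, for each (i, j), the minimum total weight of any directed path from i to j (possibly empty when i = j).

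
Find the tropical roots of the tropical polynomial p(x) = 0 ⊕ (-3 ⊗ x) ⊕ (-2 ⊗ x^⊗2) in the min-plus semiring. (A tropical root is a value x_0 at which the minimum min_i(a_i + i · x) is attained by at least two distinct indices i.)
Roots: {-1, 3}

Each tropical root is a break point of the lower envelope of the lines y = a_i + i · x (there are 3 lines, with slopes 0, 1, ..., 2). Only the lines that attain the minimum somewhere contribute to roots; other lines are dominated. Here the surviving (envelope) indices are i = 2, i = 1, i = 0.
Intersections between consecutive envelope lines give the roots: for adjacent envelope indices i < j the intersection is x = (a_i − a_j) / (j − i). Reading off the sorted break points: {-1, 3}.
Verification: at each break x_0, at least two indices attain the minimum of min_i(a_i + i · x_0).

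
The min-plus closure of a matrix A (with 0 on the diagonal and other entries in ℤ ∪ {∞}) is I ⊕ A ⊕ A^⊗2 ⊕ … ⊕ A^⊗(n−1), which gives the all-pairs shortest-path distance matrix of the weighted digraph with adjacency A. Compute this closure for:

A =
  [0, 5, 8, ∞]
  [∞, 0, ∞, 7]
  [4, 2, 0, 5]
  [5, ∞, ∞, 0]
Closure =
  [0, 5, 8, 12]
  [12, 0, 20, 7]
  [4, 2, 0, 5]
  [5, 10, 13, 0]

This is the Floyd-Warshall all-pairs shortest-path computation. For each intermediate vertex k = 0, 1, …, 3, update dist[i][j] ← min(dist[i][j], dist[i][k] + dist[k][j]). The final matrix gives, for each (i, j), the minimum total weight of any directed path from i to j (possibly empty when i = j).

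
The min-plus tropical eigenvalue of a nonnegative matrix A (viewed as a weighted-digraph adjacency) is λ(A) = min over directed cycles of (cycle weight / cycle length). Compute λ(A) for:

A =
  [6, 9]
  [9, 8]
λ(A) = 6

Enumerate directed cycles and compute their means (weight / length). Sample:
  cycle 0 → 0: weight = 6, length = 1, mean = 6/1 ≈ 6.000
  cycle 1 → 1: weight = 8, length = 1, mean = 8/1 ≈ 8.000
  cycle 0 → 1 → 0: weight = 18, length = 2, mean = 18/2 ≈ 9.000
  cycle 1 → 0 → 1: weight = 18, length = 2, mean = 18/2 ≈ 9.000
Minimum mean = 6.000, attained e.g. along the cycle 0 → 0 with weight 6 and length 1. So λ(A) = 6/1 = 6.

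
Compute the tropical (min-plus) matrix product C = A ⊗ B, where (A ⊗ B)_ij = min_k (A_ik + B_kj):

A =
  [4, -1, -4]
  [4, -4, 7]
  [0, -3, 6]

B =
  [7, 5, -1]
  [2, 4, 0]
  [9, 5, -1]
A ⊗ B =
  [1, 1, -5]
  [-2, 0, -4]
  [-1, 1, -3]

Apply the min-plus product entry-by-entry:
  C[0][0] = min over k of (A[0][0] + B[0][0] = 4 + 7 = 11, A[0][1] + B[1][0] = -1 + 2 = 1, A[0][2] + B[2][0] = -4 + 9 = 5) = 1 (attained at k = 1)
  C[0][1] = min over k of (A[0][0] + B[0][1] = 4 + 5 = 9, A[0][1] + B[1][1] = -1 + 4 = 3, A[0][2] + B[2][1] = -4 + 5 = 1) = 1 (attained at k = 2)
  C[0][2] = min over k of (A[0][0] + B[0][2] = 4 + -1 = 3, A[0][1] + B[1][2] = -1 + 0 = -1, A[0][2] + B[2][2] = -4 + -1 = -5) = -5 (attained at k = 2)
  C[1][0] = min over k of (A[1][0] + B[0][0] = 4 + 7 = 11, A[1][1] + B[1][0] = -4 + 2 = -2, A[1][2] + B[2][0] = 7 + 9 = 16) = -2 (attained at k = 1)
  C[1][1] = min over k of (A[1][0] + B[0][1] = 4 + 5 = 9, A[1][1] + B[1][1] = -4 + 4 = 0, A[1][2] + B[2][1] = 7 + 5 = 12) = 0 (attained at k = 1)
  C[1][2] = min over k of (A[1][0] + B[0][2] = 4 + -1 = 3, A[1][1] + B[1][2] = -4 + 0 = -4, A[1][2] + B[2][2] = 7 + -1 = 6) = -4 (attained at k = 1)
  C[2][0] = min over k of (A[2][0] + B[0][0] = 0 + 7 = 7, A[2][1] + B[1][0] = -3 + 2 = -1, A[2][2] + B[2][0] = 6 + 9 = 15) = -1 (attained at k = 1)
  C[2][1] = min over k of (A[2][0] + B[0][1] = 0 + 5 = 5, A[2][1] + B[1][1] = -3 + 4 = 1, A[2][2] + B[2][1] = 6 + 5 = 11) = 1 (attained at k = 1)
  C[2][2] = min over k of (A[2][0] + B[0][2] = 0 + -1 = -1, A[2][1] + B[1][2] = -3 + 0 = -3, A[2][2] + B[2][2] = 6 + -1 = 5) = -3 (attained at k = 1)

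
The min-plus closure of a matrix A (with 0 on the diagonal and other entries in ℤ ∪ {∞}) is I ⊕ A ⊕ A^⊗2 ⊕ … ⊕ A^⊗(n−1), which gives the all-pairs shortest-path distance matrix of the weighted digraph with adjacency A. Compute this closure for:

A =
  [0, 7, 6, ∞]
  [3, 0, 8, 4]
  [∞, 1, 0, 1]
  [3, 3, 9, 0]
Closure =
  [0, 7, 6, 7]
  [3, 0, 8, 4]
  [4, 1, 0, 1]
  [3, 3, 9, 0]

This is the Floyd-Warshall all-pairs shortest-path computation. For each intermediate vertex k = 0, 1, …, 3, update dist[i][j] ← min(dist[i][j], dist[i][k] + dist[k][j]). The final matrix gives, for each (i, j), the minimum total weight of any directed path from i to j (possibly empty when i = j).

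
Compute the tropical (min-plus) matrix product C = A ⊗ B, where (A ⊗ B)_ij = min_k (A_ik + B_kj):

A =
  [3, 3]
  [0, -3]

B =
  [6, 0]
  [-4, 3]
A ⊗ B =
  [-1, 3]
  [-7, 0]

Apply the min-plus product entry-by-entry:
  C[0][0] = min over k of (A[0][0] + B[0][0] = 3 + 6 = 9, A[0][1] + B[1][0] = 3 + -4 = -1) = -1 (attained at k = 1)
  C[0][1] = min over k of (A[0][0] + B[0][1] = 3 + 0 = 3, A[0][1] + B[1][1] = 3 + 3 = 6) = 3 (attained at k = 0)
  C[1][0] = min over k of (A[1][0] + B[0][0] = 0 + 6 = 6, A[1][1] + B[1][0] = -3 + -4 = -7) = -7 (attained at k = 1)
  C[1][1] = min over k of (A[1][0] + B[0][1] = 0 + 0 = 0, A[1][1] + B[1][1] = -3 + 3 = 0) = 0 (attained at k = 0)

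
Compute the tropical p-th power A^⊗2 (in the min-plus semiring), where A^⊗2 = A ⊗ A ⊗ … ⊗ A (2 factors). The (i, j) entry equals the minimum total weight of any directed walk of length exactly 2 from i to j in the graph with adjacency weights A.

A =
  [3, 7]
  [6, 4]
A^⊗2 =
  [6, 10]
  [9, 8]

Each entry (A^⊗2)_ij equals the minimum over all length-2 walks i = v_0 → v_1 → … → v_2 = j of Σ_t A[v_t][v_{t+1}]. For example, for (i, j) = (0, 1) we minimise over 2 possible intermediate vertex sequences; the minimum is 10, attained along the walk 0 → 0 → 1.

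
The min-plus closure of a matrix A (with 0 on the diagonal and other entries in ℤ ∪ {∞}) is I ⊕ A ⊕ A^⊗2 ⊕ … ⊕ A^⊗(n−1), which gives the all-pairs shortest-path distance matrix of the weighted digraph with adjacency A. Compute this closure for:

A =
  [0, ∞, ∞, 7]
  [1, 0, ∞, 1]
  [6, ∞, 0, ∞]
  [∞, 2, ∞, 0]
Closure =
  [0, 9, ∞, 7]
  [1, 0, ∞, 1]
  [6, 15, 0, 13]
  [3, 2, ∞, 0]

This is the Floyd-Warshall all-pairs shortest-path computation. For each intermediate vertex k = 0, 1, …, 3, update dist[i][j] ← min(dist[i][j], dist[i][k] + dist[k][j]). The final matrix gives, for each (i, j), the minimum total weight of any directed path from i to j (possibly empty when i = j).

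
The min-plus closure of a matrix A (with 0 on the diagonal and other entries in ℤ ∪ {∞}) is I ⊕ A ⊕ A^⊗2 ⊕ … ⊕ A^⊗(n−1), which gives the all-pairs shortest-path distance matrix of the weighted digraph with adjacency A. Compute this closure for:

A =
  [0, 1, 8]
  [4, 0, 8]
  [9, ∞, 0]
Closure =
  [0, 1, 8]
  [4, 0, 8]
  [9, 10, 0]

This is the Floyd-Warshall all-pairs shortest-path computation. For each intermediate vertex k = 0, 1, …, 2, update dist[i][j] ← min(dist[i][j], dist[i][k] + dist[k][j]). The final matrix gives, for each (i, j), the minimum total weight of any directed path from i to j (possibly empty when i = j).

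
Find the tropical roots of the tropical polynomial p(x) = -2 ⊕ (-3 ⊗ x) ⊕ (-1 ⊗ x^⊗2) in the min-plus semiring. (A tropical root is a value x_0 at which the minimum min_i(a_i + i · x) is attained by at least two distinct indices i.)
Roots: {-2, 1}

Each tropical root is a break point of the lower envelope of the lines y = a_i + i · x (there are 3 lines, with slopes 0, 1, ..., 2). Only the lines that attain the minimum somewhere contribute to roots; other lines are dominated. Here the surviving (envelope) indices are i = 2, i = 1, i = 0.
Intersections between consecutive envelope lines give the roots: for adjacent envelope indices i < j the intersection is x = (a_i − a_j) / (j − i). Reading off the sorted break points: {-2, 1}.
Verification: at each break x_0, at least two indices attain the minimum of min_i(a_i + i · x_0).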